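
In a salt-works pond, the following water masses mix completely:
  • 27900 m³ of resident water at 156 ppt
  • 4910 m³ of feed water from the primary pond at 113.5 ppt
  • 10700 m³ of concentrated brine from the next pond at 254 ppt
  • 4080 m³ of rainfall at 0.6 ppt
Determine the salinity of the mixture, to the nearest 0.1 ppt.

Salt balance:
salt = 27,900×156 + 4,910×113.5 + 10,700×254 + 4,080×0.6 = 4,352,400 + 557,285 + 2,717,800 + 2,448 = 7,629,933
volume = 27,900 + 4,910 + 10,700 + 4,080 = 47,590 m³
S = 7,629,933 / 47,590 = 160.326 ppt

160.3 ppt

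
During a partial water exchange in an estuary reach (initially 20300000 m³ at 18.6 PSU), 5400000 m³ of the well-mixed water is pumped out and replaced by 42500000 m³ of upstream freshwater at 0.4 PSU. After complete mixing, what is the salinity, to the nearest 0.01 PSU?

5.12 PSU

Remaining after removal: 14,900,000 m³ at 18.6 PSU (salt = 277,140,000)
After addition: salt = 277,140,000 + 42,500,000×0.4 = 294,140,000; volume = 57,400,000 m³
S = 294,140,000 / 57,400,000 = 5.1244 PSU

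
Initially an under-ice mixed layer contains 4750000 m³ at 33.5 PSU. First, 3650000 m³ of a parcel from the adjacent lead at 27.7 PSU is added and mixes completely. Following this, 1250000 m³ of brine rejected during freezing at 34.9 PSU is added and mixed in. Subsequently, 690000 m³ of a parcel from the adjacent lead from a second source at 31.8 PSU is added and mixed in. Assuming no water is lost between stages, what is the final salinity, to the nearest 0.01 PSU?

By conservation of dissolved salt,
Initial salt = 4,750,000×33.5 = 159,125,000
After stage 1: salt = 159,125,000 + 3,650,000×27.7 = 260,230,000; volume = 8,400,000 m³; S = 30.98 PSU
After stage 2: salt = 260,230,000 + 1,250,000×34.9 = 303,855,000; volume = 9,650,000 m³; S = 31.488 PSU
After stage 3: salt = 303,855,000 + 690,000×31.8 = 325,797,000; volume = 10,340,000 m³
S = 325,797,000 / 10,340,000 = 31.5084 PSU

31.51 PSU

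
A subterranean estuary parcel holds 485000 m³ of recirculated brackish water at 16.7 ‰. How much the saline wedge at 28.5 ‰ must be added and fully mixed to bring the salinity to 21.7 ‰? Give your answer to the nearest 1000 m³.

357000 m³

Salt balance: 485,000×16.7 + V×28.5 = (485,000+V)×21.7
8,099,500 + 28.5V = 10,524,500 + 21.7V
2,425,000 = 6.8V
V = 356,617.65 m³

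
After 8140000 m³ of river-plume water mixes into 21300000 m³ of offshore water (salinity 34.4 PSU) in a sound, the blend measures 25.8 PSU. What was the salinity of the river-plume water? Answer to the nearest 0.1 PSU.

3.3 PSU

Salt balance: 21,300,000×34.4 + 8,140,000×S = 29,440,000×25.8
732,720,000 + 8,140,000·S = 759,552,000
S = (759,552,000 − 732,720,000) / 8,140,000 = 3.2963 PSU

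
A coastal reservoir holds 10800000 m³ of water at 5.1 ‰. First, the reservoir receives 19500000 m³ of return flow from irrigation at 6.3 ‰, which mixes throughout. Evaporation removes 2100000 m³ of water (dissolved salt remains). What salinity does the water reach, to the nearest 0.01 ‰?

After mixing: salt = 10,800,000×5.1 + 19,500,000×6.3 = 177,930,000; volume = 30,300,000 m³
After evaporation: salt unchanged = 177,930,000; volume = 30,300,000 − 2,100,000 = 28,200,000 m³
S = 177,930,000 / 28,200,000 = 6.3096 ‰

6.31 ‰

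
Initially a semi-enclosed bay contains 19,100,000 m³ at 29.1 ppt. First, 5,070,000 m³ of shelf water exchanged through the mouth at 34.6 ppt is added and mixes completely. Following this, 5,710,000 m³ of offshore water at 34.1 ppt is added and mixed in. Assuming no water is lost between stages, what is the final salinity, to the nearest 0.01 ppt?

Weighted by volume,
Initial salt = 19,100,000×29.1 = 555,810,000
After stage 1: salt = 555,810,000 + 5,070,000×34.6 = 731,232,000; volume = 24,170,000 m³; S = 30.254 ppt
After stage 2: salt = 731,232,000 + 5,710,000×34.1 = 925,943,000; volume = 29,880,000 m³
S = 925,943,000 / 29,880,000 = 30.9887 ppt

30.99 ppt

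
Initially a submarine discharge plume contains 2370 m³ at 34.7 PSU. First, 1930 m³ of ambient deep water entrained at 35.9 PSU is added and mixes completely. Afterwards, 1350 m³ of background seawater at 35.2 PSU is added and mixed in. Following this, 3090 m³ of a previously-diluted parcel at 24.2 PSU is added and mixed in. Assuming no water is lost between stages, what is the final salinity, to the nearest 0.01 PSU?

31.33 PSU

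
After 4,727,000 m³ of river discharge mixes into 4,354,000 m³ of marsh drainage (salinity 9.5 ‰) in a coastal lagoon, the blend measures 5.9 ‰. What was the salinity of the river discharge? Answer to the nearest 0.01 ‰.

2.58 ‰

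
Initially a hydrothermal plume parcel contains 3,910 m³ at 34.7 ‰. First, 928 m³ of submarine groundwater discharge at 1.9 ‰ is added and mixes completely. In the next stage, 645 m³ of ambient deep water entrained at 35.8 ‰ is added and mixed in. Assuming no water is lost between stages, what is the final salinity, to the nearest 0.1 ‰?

29.3 ‰

By conservation of dissolved salt,
Initial salt = 3,910×34.7 = 135,677
After stage 1: salt = 135,677 + 928×1.9 = 137,440.2; volume = 4,838 m³; S = 28.408 ‰
After stage 2: salt = 137,440.2 + 645×35.8 = 160,531.2; volume = 5,483 m³
S = 160,531.2 / 5,483 = 29.278 ‰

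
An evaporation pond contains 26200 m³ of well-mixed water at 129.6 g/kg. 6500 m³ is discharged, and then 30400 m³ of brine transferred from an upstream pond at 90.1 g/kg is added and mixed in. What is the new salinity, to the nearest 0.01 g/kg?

105.63 g/kg

Remaining after removal: 19,700 m³ at 129.6 g/kg (salt = 2,553,120)
After addition: salt = 2,553,120 + 30,400×90.1 = 5,292,160; volume = 50,100 m³
S = 5,292,160 / 50,100 = 105.6319 g/kg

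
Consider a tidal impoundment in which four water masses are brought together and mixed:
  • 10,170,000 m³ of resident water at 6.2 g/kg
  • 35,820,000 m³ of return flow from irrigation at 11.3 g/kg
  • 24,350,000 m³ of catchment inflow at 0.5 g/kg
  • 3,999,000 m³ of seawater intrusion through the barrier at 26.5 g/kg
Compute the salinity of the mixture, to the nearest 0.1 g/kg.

7.9 g/kg

Salt balance:
salt = 10,170,000×6.2 + 35,820,000×11.3 + 24,350,000×0.5 + 3,999,000×26.5 = 63,054,000 + 404,766,000 + 12,175,000 + 105,973,500 = 585,968,500
volume = 10,170,000 + 35,820,000 + 24,350,000 + 3,999,000 = 74,339,000 m³
S = 585,968,500 / 74,339,000 = 7.882 g/kg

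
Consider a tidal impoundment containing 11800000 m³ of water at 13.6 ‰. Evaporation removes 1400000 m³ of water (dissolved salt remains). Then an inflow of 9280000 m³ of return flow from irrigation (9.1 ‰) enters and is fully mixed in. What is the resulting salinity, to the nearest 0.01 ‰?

12.45 ‰

After evaporation: salt = 11,800,000×13.6 = 160,480,000; volume = 11,800,000 − 1,400,000 = 10,400,000 m³
After mixing: salt = 160,480,000 + 9,280,000×9.1 = 244,928,000; volume = 10,400,000 + 9,280,000 = 19,680,000 m³
S = 244,928,000 / 19,680,000 = 12.4455 ‰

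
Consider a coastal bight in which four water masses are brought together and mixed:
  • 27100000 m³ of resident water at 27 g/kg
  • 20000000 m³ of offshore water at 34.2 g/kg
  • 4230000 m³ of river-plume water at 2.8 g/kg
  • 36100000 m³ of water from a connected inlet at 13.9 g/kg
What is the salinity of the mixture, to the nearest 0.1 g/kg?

22.1 g/kg

By conservation of dissolved salt,
salt = 27,100,000×27 + 20,000,000×34.2 + 4,230,000×2.8 + 36,100,000×13.9 = 731,700,000 + 684,000,000 + 11,844,000 + 501,790,000 = 1,929,334,000
volume = 27,100,000 + 20,000,000 + 4,230,000 + 36,100,000 = 87,430,000 m³
S = 1,929,334,000 / 87,430,000 = 22.067 g/kg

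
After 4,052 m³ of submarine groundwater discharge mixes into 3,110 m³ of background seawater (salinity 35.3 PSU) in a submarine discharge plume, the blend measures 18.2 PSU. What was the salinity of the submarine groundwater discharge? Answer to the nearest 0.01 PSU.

Salt balance: 3,110×35.3 + 4,052×S = 7,162×18.2
109,783 + 4,052·S = 130,348.4
S = (130,348.4 − 109,783) / 4,052 = 5.0754 PSU

5.08 PSU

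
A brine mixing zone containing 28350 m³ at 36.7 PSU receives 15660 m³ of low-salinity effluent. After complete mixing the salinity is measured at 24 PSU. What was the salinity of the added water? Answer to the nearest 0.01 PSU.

Salt balance: 28,350×36.7 + 15,660×S = 44,010×24
1,040,445 + 15,660·S = 1,056,240
S = (1,056,240 − 1,040,445) / 15,660 = 1.0086 PSU

1.01 PSU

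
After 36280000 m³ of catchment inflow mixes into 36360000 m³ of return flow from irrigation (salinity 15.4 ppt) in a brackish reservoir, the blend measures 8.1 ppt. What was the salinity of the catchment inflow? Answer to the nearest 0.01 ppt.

Salt balance: 36,360,000×15.4 + 36,280,000×S = 72,640,000×8.1
559,944,000 + 36,280,000·S = 588,384,000
S = (588,384,000 − 559,944,000) / 36,280,000 = 0.7839 ppt

0.78 ppt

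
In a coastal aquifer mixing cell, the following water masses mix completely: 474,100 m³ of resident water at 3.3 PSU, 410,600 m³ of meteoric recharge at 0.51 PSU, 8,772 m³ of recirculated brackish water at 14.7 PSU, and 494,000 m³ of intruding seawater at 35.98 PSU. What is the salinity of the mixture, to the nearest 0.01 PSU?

Total salt / total volume:
salt = 474,100×3.3 + 410,600×0.51 + 8,772×14.7 + 494,000×35.98 = 1,564,530 + 209,406 + 128,948.4 + 17,774,120 = 19,677,004.4
volume = 474,100 + 410,600 + 8,772 + 494,000 = 1,387,472 m³
S = 19,677,004.4 / 1,387,472 = 14.1819 PSU

14.18 PSU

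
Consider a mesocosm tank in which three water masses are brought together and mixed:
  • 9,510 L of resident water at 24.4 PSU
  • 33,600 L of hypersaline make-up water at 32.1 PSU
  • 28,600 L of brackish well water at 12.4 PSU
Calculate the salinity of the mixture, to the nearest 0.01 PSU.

Total salt / total volume:
salt = 9,510×24.4 + 33,600×32.1 + 28,600×12.4 = 232,044 + 1,078,560 + 354,640 = 1,665,244
volume = 9,510 + 33,600 + 28,600 = 71,710 L
S = 1,665,244 / 71,710 = 23.2219 PSU

23.22 PSU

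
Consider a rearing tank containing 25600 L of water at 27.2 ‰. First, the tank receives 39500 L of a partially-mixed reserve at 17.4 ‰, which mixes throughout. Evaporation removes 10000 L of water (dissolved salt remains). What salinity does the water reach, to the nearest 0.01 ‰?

25.11 ‰

After mixing: salt = 25,600×27.2 + 39,500×17.4 = 1,383,620; volume = 65,100 L
After evaporation: salt unchanged = 1,383,620; volume = 65,100 − 10,000 = 55,100 L
S = 1,383,620 / 55,100 = 25.1111 ‰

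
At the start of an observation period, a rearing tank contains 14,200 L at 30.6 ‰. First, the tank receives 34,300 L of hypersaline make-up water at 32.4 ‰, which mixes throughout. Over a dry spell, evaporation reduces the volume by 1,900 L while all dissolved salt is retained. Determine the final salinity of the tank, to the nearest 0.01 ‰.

After mixing: salt = 14,200×30.6 + 34,300×32.4 = 1,545,840; volume = 48,500 L
After evaporation: salt unchanged = 1,545,840; volume = 48,500 − 1,900 = 46,600 L
S = 1,545,840 / 46,600 = 33.1725 ‰

33.17 ‰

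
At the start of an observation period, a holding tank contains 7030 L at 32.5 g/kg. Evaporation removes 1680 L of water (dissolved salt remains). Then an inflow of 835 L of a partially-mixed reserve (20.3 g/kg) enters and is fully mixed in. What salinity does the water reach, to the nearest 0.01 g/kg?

After evaporation: salt = 7,030×32.5 = 228,475; volume = 7,030 − 1,680 = 5,350 L
After mixing: salt = 228,475 + 835×20.3 = 245,425.5; volume = 5,350 + 835 = 6,185 L
S = 245,425.5 / 6,185 = 39.6808 g/kg

39.68 g/kg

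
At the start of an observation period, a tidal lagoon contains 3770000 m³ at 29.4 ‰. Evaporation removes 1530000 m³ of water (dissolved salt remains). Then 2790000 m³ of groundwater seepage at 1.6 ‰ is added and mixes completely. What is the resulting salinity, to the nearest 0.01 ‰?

After evaporation: salt = 3,770,000×29.4 = 110,838,000; volume = 3,770,000 − 1,530,000 = 2,240,000 m³
After mixing: salt = 110,838,000 + 2,790,000×1.6 = 115,302,000; volume = 2,240,000 + 2,790,000 = 5,030,000 m³
S = 115,302,000 / 5,030,000 = 22.9229 ‰

22.92 ‰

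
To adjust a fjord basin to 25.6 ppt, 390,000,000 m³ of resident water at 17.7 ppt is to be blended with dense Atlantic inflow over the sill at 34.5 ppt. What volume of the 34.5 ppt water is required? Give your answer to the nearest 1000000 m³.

346000000 m³

Salt balance: 390,000,000×17.7 + V×34.5 = (390,000,000+V)×25.6
6,903,000,000 + 34.5V = 9,984,000,000 + 25.6V
3,081,000,000 = 8.9V
V = 346,179,775.28 m³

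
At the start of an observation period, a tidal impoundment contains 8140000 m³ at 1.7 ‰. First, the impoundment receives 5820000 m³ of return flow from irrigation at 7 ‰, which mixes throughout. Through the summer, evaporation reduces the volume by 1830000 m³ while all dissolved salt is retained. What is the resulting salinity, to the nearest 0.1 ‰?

4.5 ‰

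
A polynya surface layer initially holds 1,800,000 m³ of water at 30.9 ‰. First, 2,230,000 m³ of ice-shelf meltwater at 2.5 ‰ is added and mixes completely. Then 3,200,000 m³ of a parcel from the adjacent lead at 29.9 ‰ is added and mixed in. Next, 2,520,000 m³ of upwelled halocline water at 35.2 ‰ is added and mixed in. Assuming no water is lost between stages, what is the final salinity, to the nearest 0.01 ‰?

25.19 ‰

Conserving salt mass:
Initial salt = 1,800,000×30.9 = 55,620,000
After stage 1: salt = 55,620,000 + 2,230,000×2.5 = 61,195,000; volume = 4,030,000 m³; S = 15.185 ‰
After stage 2: salt = 61,195,000 + 3,200,000×29.9 = 156,875,000; volume = 7,230,000 m³; S = 21.698 ‰
After stage 3: salt = 156,875,000 + 2,520,000×35.2 = 245,579,000; volume = 9,750,000 m³
S = 245,579,000 / 9,750,000 = 25.1876 ‰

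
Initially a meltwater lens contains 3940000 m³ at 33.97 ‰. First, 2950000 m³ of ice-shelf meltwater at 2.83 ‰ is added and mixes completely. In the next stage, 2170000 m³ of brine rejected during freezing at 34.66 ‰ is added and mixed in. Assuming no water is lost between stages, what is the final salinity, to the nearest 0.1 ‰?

24.0 ‰

Conserving salt mass:
Initial salt = 3,940,000×33.97 = 133,841,800
After stage 1: salt = 133,841,800 + 2,950,000×2.83 = 142,190,300; volume = 6,890,000 m³; S = 20.637 ‰
After stage 2: salt = 142,190,300 + 2,170,000×34.66 = 217,402,500; volume = 9,060,000 m³
S = 217,402,500 / 9,060,000 = 23.9959 ‰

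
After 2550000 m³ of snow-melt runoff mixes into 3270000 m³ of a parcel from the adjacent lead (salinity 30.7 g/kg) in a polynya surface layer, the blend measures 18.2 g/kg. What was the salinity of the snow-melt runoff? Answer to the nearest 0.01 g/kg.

Salt balance: 3,270,000×30.7 + 2,550,000×S = 5,820,000×18.2
100,389,000 + 2,550,000·S = 105,924,000
S = (105,924,000 − 100,389,000) / 2,550,000 = 2.1706 g/kg

2.17 g/kg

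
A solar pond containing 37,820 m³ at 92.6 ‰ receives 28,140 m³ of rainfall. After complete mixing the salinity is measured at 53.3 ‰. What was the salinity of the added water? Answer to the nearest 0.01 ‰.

0.48 ‰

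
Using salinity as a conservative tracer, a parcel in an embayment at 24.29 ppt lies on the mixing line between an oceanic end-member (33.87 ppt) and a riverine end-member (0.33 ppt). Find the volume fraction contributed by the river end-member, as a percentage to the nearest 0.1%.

Let f be the freshwater fraction. Salt balance per unit volume:
f×0.33 + (1−f)×33.87 = 24.29
f = (33.87 − 24.29) / (33.87 − 0.33) = 9.58/33.54 = 0.2856

28.6%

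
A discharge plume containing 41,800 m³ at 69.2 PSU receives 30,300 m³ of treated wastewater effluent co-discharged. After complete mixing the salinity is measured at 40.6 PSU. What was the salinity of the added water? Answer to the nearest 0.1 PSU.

Salt balance: 41,800×69.2 + 30,300×S = 72,100×40.6
2,892,560 + 30,300·S = 2,927,260
S = (2,927,260 − 2,892,560) / 30,300 = 1.1452 PSU

1.1 PSU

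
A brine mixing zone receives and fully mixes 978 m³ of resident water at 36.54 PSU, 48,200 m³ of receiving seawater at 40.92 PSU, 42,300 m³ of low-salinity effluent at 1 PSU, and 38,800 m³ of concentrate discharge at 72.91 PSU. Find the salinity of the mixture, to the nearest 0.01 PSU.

37.45 PSU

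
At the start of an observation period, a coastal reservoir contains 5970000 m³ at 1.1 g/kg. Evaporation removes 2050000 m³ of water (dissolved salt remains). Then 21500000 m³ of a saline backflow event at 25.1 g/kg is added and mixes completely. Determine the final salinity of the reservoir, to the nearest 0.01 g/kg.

After evaporation: salt = 5,970,000×1.1 = 6,567,000; volume = 5,970,000 − 2,050,000 = 3,920,000 m³
After mixing: salt = 6,567,000 + 21,500,000×25.1 = 546,217,000; volume = 3,920,000 + 21,500,000 = 25,420,000 m³
S = 546,217,000 / 25,420,000 = 21.4877 g/kg

21.49 g/kg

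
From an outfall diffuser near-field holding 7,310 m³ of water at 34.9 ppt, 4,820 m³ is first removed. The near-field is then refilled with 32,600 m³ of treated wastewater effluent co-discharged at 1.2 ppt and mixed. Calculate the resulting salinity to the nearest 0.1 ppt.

Remaining after removal: 2,490 m³ at 34.9 ppt (salt = 86,901)
After addition: salt = 86,901 + 32,600×1.2 = 126,021; volume = 35,090 m³
S = 126,021 / 35,090 = 3.5914 ppt

3.6 ppt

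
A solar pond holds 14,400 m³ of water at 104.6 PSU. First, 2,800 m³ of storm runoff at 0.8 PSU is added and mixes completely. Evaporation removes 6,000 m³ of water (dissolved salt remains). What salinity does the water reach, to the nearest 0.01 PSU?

After mixing: salt = 14,400×104.6 + 2,800×0.8 = 1,508,480; volume = 17,200 m³
After evaporation: salt unchanged = 1,508,480; volume = 17,200 − 6,000 = 11,200 m³
S = 1,508,480 / 11,200 = 134.6857 PSU

134.69 PSU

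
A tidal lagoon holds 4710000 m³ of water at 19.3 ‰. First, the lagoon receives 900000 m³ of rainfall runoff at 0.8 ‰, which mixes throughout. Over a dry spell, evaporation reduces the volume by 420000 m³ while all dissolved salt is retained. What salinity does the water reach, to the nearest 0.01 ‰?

17.65 ‰

After mixing: salt = 4,710,000×19.3 + 900,000×0.8 = 91,623,000; volume = 5,610,000 m³
After evaporation: salt unchanged = 91,623,000; volume = 5,610,000 − 420,000 = 5,190,000 m³
S = 91,623,000 / 5,190,000 = 17.6538 ‰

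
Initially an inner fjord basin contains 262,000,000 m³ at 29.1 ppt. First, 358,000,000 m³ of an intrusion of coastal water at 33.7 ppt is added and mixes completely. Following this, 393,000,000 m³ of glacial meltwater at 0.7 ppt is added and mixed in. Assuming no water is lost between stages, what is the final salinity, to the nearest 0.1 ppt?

Total salt / total volume:
Initial salt = 262,000,000×29.1 = 7,624,200,000
After stage 1: salt = 7,624,200,000 + 358,000,000×33.7 = 19,688,800,000; volume = 620,000,000 m³; S = 31.756 ppt
After stage 2: salt = 19,688,800,000 + 393,000,000×0.7 = 19,963,900,000; volume = 1,013,000,000 m³
S = 19,963,900,000 / 1,013,000,000 = 19.7077 ppt

19.7 ppt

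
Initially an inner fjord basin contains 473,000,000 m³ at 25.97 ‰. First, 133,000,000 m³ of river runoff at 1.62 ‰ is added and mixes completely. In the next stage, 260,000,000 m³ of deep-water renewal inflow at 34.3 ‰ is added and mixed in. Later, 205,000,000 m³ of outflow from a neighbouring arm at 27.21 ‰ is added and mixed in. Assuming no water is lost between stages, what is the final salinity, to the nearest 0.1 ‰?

25.2 ‰

Conserving salt mass:
Initial salt = 473,000,000×25.97 = 12,283,810,000
After stage 1: salt = 12,283,810,000 + 133,000,000×1.62 = 12,499,270,000; volume = 606,000,000 m³; S = 20.626 ‰
After stage 2: salt = 12,499,270,000 + 260,000,000×34.3 = 21,417,270,000; volume = 866,000,000 m³; S = 24.731 ‰
After stage 3: salt = 21,417,270,000 + 205,000,000×27.21 = 26,995,320,000; volume = 1,071,000,000 m³
S = 26,995,320,000 / 1,071,000,000 = 25.2057 ‰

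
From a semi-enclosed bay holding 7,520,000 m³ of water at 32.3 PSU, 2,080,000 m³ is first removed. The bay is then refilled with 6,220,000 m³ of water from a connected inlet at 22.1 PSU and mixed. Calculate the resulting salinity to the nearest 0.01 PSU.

Remaining after removal: 5,440,000 m³ at 32.3 PSU (salt = 175,712,000)
After addition: salt = 175,712,000 + 6,220,000×22.1 = 313,174,000; volume = 11,660,000 m³
S = 313,174,000 / 11,660,000 = 26.8588 PSU

26.86 PSU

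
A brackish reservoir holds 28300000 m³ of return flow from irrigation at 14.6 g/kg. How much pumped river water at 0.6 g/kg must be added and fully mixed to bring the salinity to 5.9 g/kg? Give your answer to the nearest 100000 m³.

Salt balance: 28,300,000×14.6 + V×0.6 = (28,300,000+V)×5.9
413,180,000 + 0.6V = 166,970,000 + 5.9V
246,210,000 = 5.3V
V = 46,454,716.98 m³

46500000 m³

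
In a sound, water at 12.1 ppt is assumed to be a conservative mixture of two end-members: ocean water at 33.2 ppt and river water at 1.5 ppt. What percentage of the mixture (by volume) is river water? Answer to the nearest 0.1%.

66.6%

Let f be the freshwater fraction. Salt balance per unit volume:
f×1.5 + (1−f)×33.2 = 12.1
f = (33.2 − 12.1) / (33.2 − 1.5) = 21.1/31.7 = 0.6656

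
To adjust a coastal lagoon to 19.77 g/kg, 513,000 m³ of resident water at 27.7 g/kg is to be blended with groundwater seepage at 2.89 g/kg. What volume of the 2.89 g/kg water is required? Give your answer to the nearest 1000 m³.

241000 m³

Salt balance: 513,000×27.7 + V×2.89 = (513,000+V)×19.77
14,210,100 + 2.89V = 10,142,010 + 19.77V
4,068,090 = 16.88V
V = 241,000.59 m³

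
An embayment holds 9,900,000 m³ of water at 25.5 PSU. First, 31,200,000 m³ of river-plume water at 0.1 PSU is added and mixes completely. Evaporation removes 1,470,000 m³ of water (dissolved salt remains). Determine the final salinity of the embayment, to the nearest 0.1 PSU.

6.4 PSU

After mixing: salt = 9,900,000×25.5 + 31,200,000×0.1 = 255,570,000; volume = 41,100,000 m³
After evaporation: salt unchanged = 255,570,000; volume = 41,100,000 − 1,470,000 = 39,630,000 m³
S = 255,570,000 / 39,630,000 = 6.4489 PSU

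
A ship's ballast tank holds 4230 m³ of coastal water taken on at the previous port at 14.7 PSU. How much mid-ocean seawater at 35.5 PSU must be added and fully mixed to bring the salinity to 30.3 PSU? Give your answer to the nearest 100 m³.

Salt balance: 4,230×14.7 + V×35.5 = (4,230+V)×30.3
62,181 + 35.5V = 128,169 + 30.3V
65,988 = 5.2V
V = 12,690 m³

12700 m³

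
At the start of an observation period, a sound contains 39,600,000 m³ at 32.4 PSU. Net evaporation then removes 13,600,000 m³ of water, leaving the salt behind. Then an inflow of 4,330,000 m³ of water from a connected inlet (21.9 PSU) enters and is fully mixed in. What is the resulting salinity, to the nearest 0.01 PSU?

45.43 PSU

After evaporation: salt = 39,600,000×32.4 = 1,283,040,000; volume = 39,600,000 − 13,600,000 = 26,000,000 m³
After mixing: salt = 1,283,040,000 + 4,330,000×21.9 = 1,377,867,000; volume = 26,000,000 + 4,330,000 = 30,330,000 m³
S = 1,377,867,000 / 30,330,000 = 45.4292 PSU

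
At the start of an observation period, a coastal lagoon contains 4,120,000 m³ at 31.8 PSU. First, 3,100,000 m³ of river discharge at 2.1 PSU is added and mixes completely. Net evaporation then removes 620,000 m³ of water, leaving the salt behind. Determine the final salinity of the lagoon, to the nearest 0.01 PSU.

After mixing: salt = 4,120,000×31.8 + 3,100,000×2.1 = 137,526,000; volume = 7,220,000 m³
After evaporation: salt unchanged = 137,526,000; volume = 7,220,000 − 620,000 = 6,600,000 m³
S = 137,526,000 / 6,600,000 = 20.8373 PSU

20.84 PSU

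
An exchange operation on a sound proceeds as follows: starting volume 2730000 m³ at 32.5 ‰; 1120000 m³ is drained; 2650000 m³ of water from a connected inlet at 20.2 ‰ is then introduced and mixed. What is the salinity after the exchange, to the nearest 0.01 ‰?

24.85 ‰

Remaining after removal: 1,610,000 m³ at 32.5 ‰ (salt = 52,325,000)
After addition: salt = 52,325,000 + 2,650,000×20.2 = 105,855,000; volume = 4,260,000 m³
S = 105,855,000 / 4,260,000 = 24.8486 ‰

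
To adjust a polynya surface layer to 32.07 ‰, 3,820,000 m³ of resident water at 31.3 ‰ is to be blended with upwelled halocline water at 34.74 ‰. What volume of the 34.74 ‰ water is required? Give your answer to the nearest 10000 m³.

1100000 m³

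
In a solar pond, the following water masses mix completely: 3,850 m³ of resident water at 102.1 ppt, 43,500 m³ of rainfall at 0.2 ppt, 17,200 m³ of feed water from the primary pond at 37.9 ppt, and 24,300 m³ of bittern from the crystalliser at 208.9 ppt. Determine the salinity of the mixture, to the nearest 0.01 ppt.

68.99 ppt

Conserving salt mass:
salt = 3,850×102.1 + 43,500×0.2 + 17,200×37.9 + 24,300×208.9 = 393,085 + 8,700 + 651,880 + 5,076,270 = 6,129,935
volume = 3,850 + 43,500 + 17,200 + 24,300 = 88,850 m³
S = 6,129,935 / 88,850 = 68.992 ppt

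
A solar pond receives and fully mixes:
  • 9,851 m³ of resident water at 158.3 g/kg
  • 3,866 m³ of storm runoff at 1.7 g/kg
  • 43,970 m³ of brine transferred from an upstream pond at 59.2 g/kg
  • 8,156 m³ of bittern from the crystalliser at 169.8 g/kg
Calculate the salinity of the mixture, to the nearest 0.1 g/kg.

84.4 g/kg

Mass of salt is conserved:
salt = 9,851×158.3 + 3,866×1.7 + 43,970×59.2 + 8,156×169.8 = 1,559,413.3 + 6,572.2 + 2,603,024 + 1,384,888.8 = 5,553,898.3
volume = 9,851 + 3,866 + 43,970 + 8,156 = 65,843 m³
S = 5,553,898.3 / 65,843 = 84.351 g/kg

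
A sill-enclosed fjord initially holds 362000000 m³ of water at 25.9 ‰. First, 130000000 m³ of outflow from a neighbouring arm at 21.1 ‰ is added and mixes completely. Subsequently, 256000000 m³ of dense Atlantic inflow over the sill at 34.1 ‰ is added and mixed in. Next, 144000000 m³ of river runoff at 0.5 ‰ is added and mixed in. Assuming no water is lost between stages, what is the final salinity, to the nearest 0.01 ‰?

23.45 ‰

Salt balance:
Initial salt = 362,000,000×25.9 = 9,375,800,000
After stage 1: salt = 9,375,800,000 + 130,000,000×21.1 = 12,118,800,000; volume = 492,000,000 m³; S = 24.632 ‰
After stage 2: salt = 12,118,800,000 + 256,000,000×34.1 = 20,848,400,000; volume = 748,000,000 m³; S = 27.872 ‰
After stage 3: salt = 20,848,400,000 + 144,000,000×0.5 = 20,920,400,000; volume = 892,000,000 m³
S = 20,920,400,000 / 892,000,000 = 23.4534 ‰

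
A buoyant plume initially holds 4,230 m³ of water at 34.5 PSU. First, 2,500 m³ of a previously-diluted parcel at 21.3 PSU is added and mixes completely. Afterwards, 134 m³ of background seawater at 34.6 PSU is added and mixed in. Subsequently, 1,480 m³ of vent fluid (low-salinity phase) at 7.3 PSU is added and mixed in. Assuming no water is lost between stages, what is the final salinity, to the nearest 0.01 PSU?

25.72 PSU

Conserving salt mass:
Initial salt = 4,230×34.5 = 145,935
After stage 1: salt = 145,935 + 2,500×21.3 = 199,185; volume = 6,730 m³; S = 29.597 PSU
After stage 2: salt = 199,185 + 134×34.6 = 203,821.4; volume = 6,864 m³; S = 29.694 PSU
After stage 3: salt = 203,821.4 + 1,480×7.3 = 214,625.4; volume = 8,344 m³
S = 214,625.4 / 8,344 = 25.7221 PSU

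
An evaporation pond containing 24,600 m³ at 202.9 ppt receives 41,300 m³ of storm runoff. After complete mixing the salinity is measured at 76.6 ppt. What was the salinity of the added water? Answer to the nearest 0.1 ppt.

Salt balance: 24,600×202.9 + 41,300×S = 65,900×76.6
4,991,340 + 41,300·S = 5,047,940
S = (5,047,940 − 4,991,340) / 41,300 = 1.3705 ppt

1.4 ppt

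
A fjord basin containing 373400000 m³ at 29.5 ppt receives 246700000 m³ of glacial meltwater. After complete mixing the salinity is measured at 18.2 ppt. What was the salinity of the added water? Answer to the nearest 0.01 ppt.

1.10 ppt

Salt balance: 373,400,000×29.5 + 246,700,000×S = 620,100,000×18.2
11,015,300,000 + 246,700,000·S = 11,285,820,000
S = (11,285,820,000 − 11,015,300,000) / 246,700,000 = 1.0966 ppt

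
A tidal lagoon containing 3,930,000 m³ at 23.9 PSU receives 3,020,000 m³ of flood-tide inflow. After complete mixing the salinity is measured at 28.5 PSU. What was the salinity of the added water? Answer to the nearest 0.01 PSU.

Salt balance: 3,930,000×23.9 + 3,020,000×S = 6,950,000×28.5
93,927,000 + 3,020,000·S = 198,075,000
S = (198,075,000 − 93,927,000) / 3,020,000 = 34.4861 PSU

34.49 PSU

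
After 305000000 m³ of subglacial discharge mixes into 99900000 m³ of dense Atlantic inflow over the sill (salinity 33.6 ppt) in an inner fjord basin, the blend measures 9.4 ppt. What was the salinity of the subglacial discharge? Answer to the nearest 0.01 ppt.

1.47 ppt

Salt balance: 99,900,000×33.6 + 305,000,000×S = 404,900,000×9.4
3,356,640,000 + 305,000,000·S = 3,806,060,000
S = (3,806,060,000 − 3,356,640,000) / 305,000,000 = 1.4735 ppt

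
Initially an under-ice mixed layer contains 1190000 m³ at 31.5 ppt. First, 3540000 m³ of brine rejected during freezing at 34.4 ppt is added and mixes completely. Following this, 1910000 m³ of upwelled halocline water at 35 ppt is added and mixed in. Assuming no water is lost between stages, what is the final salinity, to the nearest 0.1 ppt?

34.1 ppt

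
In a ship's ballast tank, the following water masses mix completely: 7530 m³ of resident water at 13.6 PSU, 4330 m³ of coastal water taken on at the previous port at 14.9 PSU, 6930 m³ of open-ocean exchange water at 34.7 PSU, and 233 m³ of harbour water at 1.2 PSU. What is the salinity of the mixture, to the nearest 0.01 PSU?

Mass of salt is conserved:
salt = 7,530×13.6 + 4,330×14.9 + 6,930×34.7 + 233×1.2 = 102,408 + 64,517 + 240,471 + 279.6 = 407,675.6
volume = 7,530 + 4,330 + 6,930 + 233 = 19,023 m³
S = 407,675.6 / 19,023 = 21.4307 PSU

21.43 PSU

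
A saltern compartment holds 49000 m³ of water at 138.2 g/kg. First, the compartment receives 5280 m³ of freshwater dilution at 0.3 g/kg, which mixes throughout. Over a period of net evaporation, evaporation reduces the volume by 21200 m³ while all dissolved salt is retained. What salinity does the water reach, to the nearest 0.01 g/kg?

After mixing: salt = 49,000×138.2 + 5,280×0.3 = 6,773,384; volume = 54,280 m³
After evaporation: salt unchanged = 6,773,384; volume = 54,280 − 21,200 = 33,080 m³
S = 6,773,384 / 33,080 = 204.7577 g/kg

204.76 g/kg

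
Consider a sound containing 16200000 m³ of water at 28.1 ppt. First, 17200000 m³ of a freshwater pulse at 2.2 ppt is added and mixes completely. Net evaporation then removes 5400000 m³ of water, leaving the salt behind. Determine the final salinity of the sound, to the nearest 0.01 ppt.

After mixing: salt = 16,200,000×28.1 + 17,200,000×2.2 = 493,060,000; volume = 33,400,000 m³
After evaporation: salt unchanged = 493,060,000; volume = 33,400,000 − 5,400,000 = 28,000,000 m³
S = 493,060,000 / 28,000,000 = 17.6093 ppt

17.61 ppt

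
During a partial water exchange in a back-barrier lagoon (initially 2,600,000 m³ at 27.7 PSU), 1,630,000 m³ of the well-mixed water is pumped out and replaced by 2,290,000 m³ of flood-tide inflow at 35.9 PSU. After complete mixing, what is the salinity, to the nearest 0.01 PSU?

33.46 PSU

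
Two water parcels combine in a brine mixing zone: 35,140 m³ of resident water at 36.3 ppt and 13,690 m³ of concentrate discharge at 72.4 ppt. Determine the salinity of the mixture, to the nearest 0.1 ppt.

46.4 ppt

Weighted by volume,
salt = 35,140×36.3 + 13,690×72.4 = 1,275,582 + 991,156 = 2,266,738
volume = 35,140 + 13,690 = 48,830 m³
S = 2,266,738 / 48,830 = 46.421 ppt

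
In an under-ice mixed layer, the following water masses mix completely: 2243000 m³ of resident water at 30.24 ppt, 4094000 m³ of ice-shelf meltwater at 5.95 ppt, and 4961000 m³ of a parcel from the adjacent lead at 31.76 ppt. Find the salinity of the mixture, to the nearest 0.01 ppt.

22.11 ppt

Total salt / total volume:
salt = 2,243,000×30.24 + 4,094,000×5.95 + 4,961,000×31.76 = 67,828,320 + 24,359,300 + 157,561,360 = 249,748,980
volume = 2,243,000 + 4,094,000 + 4,961,000 = 11,298,000 m³
S = 249,748,980 / 11,298,000 = 22.1056 ppt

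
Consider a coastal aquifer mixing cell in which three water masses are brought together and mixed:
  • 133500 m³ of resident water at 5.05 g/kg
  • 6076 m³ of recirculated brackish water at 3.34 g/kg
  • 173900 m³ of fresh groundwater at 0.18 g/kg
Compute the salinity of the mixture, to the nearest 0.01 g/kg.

2.32 g/kg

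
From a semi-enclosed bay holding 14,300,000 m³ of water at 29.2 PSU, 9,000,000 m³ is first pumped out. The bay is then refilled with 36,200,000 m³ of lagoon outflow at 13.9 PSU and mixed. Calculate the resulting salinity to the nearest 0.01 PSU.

Remaining after removal: 5,300,000 m³ at 29.2 PSU (salt = 154,760,000)
After addition: salt = 154,760,000 + 36,200,000×13.9 = 657,940,000; volume = 41,500,000 m³
S = 657,940,000 / 41,500,000 = 15.854 PSU

15.85 PSU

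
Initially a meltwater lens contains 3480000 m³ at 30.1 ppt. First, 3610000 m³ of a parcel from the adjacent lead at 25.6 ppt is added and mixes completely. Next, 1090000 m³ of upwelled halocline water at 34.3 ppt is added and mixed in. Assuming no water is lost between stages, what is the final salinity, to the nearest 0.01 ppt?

28.67 ppt

Total salt / total volume:
Initial salt = 3,480,000×30.1 = 104,748,000
After stage 1: salt = 104,748,000 + 3,610,000×25.6 = 197,164,000; volume = 7,090,000 m³; S = 27.809 ppt
After stage 2: salt = 197,164,000 + 1,090,000×34.3 = 234,551,000; volume = 8,180,000 m³
S = 234,551,000 / 8,180,000 = 28.6737 ppt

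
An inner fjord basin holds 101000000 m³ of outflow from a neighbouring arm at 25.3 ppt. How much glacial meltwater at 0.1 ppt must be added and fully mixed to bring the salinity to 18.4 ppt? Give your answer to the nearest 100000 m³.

38100000 m³

Salt balance: 101,000,000×25.3 + V×0.1 = (101,000,000+V)×18.4
2,555,300,000 + 0.1V = 1,858,400,000 + 18.4V
696,900,000 = 18.3V
V = 38,081,967.21 m³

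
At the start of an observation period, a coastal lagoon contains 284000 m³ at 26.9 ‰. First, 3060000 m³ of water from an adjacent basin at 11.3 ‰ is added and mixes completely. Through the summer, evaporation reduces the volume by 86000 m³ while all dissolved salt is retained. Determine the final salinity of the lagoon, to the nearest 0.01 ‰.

After mixing: salt = 284,000×26.9 + 3,060,000×11.3 = 42,217,600; volume = 3,344,000 m³
After evaporation: salt unchanged = 42,217,600; volume = 3,344,000 − 86,000 = 3,258,000 m³
S = 42,217,600 / 3,258,000 = 12.9581 ‰

12.96 ‰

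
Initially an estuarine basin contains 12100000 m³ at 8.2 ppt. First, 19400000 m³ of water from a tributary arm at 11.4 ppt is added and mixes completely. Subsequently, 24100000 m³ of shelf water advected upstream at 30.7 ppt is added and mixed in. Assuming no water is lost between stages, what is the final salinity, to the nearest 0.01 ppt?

Salt balance:
Initial salt = 12,100,000×8.2 = 99,220,000
After stage 1: salt = 99,220,000 + 19,400,000×11.4 = 320,380,000; volume = 31,500,000 m³; S = 10.171 ppt
After stage 2: salt = 320,380,000 + 24,100,000×30.7 = 1,060,250,000; volume = 55,600,000 m³
S = 1,060,250,000 / 55,600,000 = 19.0692 ppt

19.07 ppt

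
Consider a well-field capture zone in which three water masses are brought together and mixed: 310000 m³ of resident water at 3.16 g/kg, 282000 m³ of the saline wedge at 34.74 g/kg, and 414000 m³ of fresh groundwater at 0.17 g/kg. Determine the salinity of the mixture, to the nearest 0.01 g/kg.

By conservation of dissolved salt,
salt = 310,000×3.16 + 282,000×34.74 + 414,000×0.17 = 979,600 + 9,796,680 + 70,380 = 10,846,660
volume = 310,000 + 282,000 + 414,000 = 1,006,000 m³
S = 10,846,660 / 1,006,000 = 10.782 g/kg

10.78 g/kg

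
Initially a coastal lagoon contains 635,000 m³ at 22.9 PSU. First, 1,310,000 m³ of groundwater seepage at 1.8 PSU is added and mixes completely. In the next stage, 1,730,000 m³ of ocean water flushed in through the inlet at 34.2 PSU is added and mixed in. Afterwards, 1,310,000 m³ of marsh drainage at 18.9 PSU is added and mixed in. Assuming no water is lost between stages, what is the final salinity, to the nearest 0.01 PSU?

20.23 PSU

Mass of salt is conserved:
Initial salt = 635,000×22.9 = 14,541,500
After stage 1: salt = 14,541,500 + 1,310,000×1.8 = 16,899,500; volume = 1,945,000 m³; S = 8.689 PSU
After stage 2: salt = 16,899,500 + 1,730,000×34.2 = 76,065,500; volume = 3,675,000 m³; S = 20.698 PSU
After stage 3: salt = 76,065,500 + 1,310,000×18.9 = 100,824,500; volume = 4,985,000 m³
S = 100,824,500 / 4,985,000 = 20.2256 PSU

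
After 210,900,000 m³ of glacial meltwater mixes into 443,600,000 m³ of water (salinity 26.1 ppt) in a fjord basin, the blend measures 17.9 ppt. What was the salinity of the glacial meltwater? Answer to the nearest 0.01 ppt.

0.65 ppt

Salt balance: 443,600,000×26.1 + 210,900,000×S = 654,500,000×17.9
11,577,960,000 + 210,900,000·S = 11,715,550,000
S = (11,715,550,000 − 11,577,960,000) / 210,900,000 = 0.6524 ppt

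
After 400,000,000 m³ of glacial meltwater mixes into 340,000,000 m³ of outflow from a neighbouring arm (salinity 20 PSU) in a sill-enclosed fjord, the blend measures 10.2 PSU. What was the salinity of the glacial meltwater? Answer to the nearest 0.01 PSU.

1.87 PSU

Salt balance: 340,000,000×20 + 400,000,000×S = 740,000,000×10.2
6,800,000,000 + 400,000,000·S = 7,548,000,000
S = (7,548,000,000 − 6,800,000,000) / 400,000,000 = 1.87 PSU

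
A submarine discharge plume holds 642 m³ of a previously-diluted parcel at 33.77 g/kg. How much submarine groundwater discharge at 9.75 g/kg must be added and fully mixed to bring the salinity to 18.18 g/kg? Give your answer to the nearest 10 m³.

Salt balance: 642×33.77 + V×9.75 = (642+V)×18.18
21,680.34 + 9.75V = 11,671.56 + 18.18V
10,008.78 = 8.43V
V = 1,187.28 m³

1190 m³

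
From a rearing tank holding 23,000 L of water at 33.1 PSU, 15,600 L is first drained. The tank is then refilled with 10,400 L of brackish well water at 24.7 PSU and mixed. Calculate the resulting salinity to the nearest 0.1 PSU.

28.2 PSU

Remaining after removal: 7,400 L at 33.1 PSU (salt = 244,940)
After addition: salt = 244,940 + 10,400×24.7 = 501,820; volume = 17,800 L
S = 501,820 / 17,800 = 28.1921 PSU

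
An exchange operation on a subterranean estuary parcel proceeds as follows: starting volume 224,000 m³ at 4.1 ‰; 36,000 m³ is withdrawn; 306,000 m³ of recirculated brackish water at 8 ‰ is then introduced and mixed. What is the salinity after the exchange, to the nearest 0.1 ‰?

Remaining after removal: 188,000 m³ at 4.1 ‰ (salt = 770,800)
After addition: salt = 770,800 + 306,000×8 = 3,218,800; volume = 494,000 m³
S = 3,218,800 / 494,000 = 6.5158 ‰

6.5 ‰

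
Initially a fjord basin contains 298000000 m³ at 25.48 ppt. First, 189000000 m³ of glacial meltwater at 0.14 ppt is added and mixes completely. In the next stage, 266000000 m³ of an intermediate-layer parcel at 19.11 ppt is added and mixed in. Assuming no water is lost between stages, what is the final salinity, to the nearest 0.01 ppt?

16.87 ppt

Weighted by volume,
Initial salt = 298,000,000×25.48 = 7,593,040,000
After stage 1: salt = 7,593,040,000 + 189,000,000×0.14 = 7,619,500,000; volume = 487,000,000 m³; S = 15.646 ppt
After stage 2: salt = 7,619,500,000 + 266,000,000×19.11 = 12,702,760,000; volume = 753,000,000 m³
S = 12,702,760,000 / 753,000,000 = 16.8695 ppt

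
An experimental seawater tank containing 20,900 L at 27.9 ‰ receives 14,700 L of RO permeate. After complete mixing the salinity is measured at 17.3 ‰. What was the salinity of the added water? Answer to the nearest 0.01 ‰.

2.23 ‰

Salt balance: 20,900×27.9 + 14,700×S = 35,600×17.3
583,110 + 14,700·S = 615,880
S = (615,880 − 583,110) / 14,700 = 2.2293 ‰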